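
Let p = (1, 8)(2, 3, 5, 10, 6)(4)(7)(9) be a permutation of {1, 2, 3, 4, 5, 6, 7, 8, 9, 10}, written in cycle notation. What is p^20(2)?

2 lies in the 5-cycle (2, 3, 5, 10, 6).
Powers repeat with period 5 on this cycle, and 20 mod 5 = 0, so p^20(2) = p^0(2).
So p^20(2) = 2.

2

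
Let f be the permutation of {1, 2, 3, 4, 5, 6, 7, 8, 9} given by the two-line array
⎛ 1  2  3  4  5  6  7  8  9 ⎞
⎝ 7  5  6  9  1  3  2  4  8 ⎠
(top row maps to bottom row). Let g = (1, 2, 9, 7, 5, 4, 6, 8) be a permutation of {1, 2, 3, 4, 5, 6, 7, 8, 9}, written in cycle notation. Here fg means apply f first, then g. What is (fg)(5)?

2

f(5) = 1, then g(1) = 2; composing gives (fg)(5) = 2.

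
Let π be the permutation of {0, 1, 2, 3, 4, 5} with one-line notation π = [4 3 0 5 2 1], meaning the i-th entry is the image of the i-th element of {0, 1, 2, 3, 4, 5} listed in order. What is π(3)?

3 is element number 4 of the domain, and entry number 4 of the one-line form is 5, so π(3) = 5.

5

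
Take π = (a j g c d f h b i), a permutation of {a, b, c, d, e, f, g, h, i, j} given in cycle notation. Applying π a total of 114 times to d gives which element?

d lies in the 9-cycle (a j g c d f h b i).
Since the cycle has length 9, π^114 acts on it the same as π^6 (114 mod 9 = 6).
Stepping 6 places around the cycle: d → f → h → b → i → a → j.

j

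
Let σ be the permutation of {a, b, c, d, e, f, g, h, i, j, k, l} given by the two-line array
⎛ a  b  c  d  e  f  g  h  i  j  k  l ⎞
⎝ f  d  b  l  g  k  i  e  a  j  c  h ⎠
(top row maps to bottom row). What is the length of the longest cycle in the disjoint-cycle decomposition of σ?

11

Decomposing into disjoint cycles gives (a, f, k, c, b, d, l, h, e, g, i); the longest has length 11.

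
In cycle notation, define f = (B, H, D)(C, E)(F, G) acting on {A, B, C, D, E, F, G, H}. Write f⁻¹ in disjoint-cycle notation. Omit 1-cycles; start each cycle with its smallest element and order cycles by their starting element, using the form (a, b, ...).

(B, D, H)(C, E)(F, G)

Inverting a permutation written in cycle notation just reverses the order within every cycle.
Reversing each cycle of f and rotating so the smallest element leads gives (B, D, H)(C, E)(F, G).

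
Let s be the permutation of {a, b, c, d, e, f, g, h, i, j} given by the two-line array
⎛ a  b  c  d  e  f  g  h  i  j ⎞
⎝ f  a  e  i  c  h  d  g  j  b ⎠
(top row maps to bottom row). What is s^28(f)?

Tracing f → h → … returns to f after 8 steps, so f lies in an 8-cycle (a, f, h, g, d, i, j, b).
Since the cycle has length 8, s^28 acts on it the same as s^4 (28 mod 8 = 4).
Stepping 4 places around the cycle: f → h → g → d → i.

i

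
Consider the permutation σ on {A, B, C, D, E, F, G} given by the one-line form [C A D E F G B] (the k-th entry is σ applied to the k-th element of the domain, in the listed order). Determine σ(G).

G is element number 7 of the domain, and entry number 7 of the one-line form is B, so σ(G) = B.

B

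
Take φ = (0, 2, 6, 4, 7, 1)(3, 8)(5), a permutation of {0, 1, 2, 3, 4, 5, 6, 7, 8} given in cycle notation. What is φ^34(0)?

7

0 lies in the 6-cycle (0, 2, 6, 4, 7, 1).
Powers repeat with period 6 on this cycle, and 34 mod 6 = 4, so φ^34(0) = φ^4(0).
Stepping 4 places around the cycle: 0 → 2 → 6 → 4 → 7.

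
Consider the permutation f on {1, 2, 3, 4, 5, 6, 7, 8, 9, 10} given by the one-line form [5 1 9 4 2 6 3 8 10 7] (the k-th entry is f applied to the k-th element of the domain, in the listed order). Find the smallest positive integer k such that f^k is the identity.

12

Writing f as disjoint cycles, the cycle lengths are 4, 3, 1, 1, 1.
The order is lcm(4, 3) = 12.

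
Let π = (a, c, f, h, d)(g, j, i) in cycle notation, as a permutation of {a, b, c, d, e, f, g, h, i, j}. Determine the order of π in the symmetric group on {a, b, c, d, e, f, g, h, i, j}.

15

The disjoint cycles have lengths 5, 3, 1, 1.
The order of π is the least common multiple of its cycle lengths: lcm(5, 3) = 15.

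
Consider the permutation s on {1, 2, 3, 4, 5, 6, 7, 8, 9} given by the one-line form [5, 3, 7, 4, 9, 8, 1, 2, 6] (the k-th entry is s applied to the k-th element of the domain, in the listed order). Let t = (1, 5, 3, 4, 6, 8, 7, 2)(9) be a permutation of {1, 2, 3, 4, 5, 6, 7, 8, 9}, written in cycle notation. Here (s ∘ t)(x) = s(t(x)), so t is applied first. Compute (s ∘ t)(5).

First apply t: t(5) = 3, then s(3) = 7. Thus (s ∘ t)(5) = 7.

7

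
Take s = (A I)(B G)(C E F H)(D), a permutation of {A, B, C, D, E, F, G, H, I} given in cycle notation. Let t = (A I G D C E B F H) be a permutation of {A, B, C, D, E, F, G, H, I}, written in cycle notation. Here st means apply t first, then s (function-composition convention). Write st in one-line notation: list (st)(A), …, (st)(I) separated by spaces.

(st)(x) = s(t(x)). Computing each image: s(t(A)) = s(I) = A, s(t(B)) = s(F) = H, s(t(C)) = s(E) = F, s(t(D)) = s(C) = E, s(t(E)) = s(B) = G, s(t(F)) = s(H) = C, s(t(G)) = s(D) = D, s(t(H)) = s(A) = I, s(t(I)) = s(G) = B.
Hence st = [A H F E G C D I B].

A H F E G C D I B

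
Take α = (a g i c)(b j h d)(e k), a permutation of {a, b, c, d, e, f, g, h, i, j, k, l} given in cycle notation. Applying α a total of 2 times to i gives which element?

i lies in the 4-cycle (a g i c).
Advancing 2 steps from i: i → c → a.

a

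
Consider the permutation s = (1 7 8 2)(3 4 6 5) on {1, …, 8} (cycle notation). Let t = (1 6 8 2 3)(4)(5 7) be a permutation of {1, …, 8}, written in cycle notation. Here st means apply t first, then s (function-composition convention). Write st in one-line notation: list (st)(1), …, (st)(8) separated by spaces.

Chase each element through t then s: 1 → 6 → 5; 2 → 3 → 4; 3 → 1 → 7; 4 → 4 → 6; 5 → 7 → 8; 6 → 8 → 2; 7 → 5 → 3; 8 → 2 → 1.
So st in one-line form is 5 4 7 6 8 2 3 1.

5 4 7 6 8 2 3 1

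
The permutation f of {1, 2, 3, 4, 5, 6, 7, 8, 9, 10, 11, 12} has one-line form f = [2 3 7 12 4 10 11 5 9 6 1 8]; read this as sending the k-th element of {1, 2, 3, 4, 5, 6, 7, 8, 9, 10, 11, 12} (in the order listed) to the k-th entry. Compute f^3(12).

4

Tracing 12 → 8 → … returns to 12 after 4 steps, so 12 lies in a 4-cycle (4, 12, 8, 5).
Stepping 3 places around the cycle: 12 → 8 → 5 → 4.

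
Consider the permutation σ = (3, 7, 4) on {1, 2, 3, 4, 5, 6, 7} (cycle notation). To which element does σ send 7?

7 appears in (3, 7, 4); the next entry (wrapping around) is 4.

4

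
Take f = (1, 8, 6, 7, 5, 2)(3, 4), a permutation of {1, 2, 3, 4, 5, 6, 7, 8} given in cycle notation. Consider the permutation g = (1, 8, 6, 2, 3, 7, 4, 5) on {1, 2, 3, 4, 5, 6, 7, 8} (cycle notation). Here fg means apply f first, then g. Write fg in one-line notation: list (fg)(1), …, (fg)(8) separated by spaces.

(fg)(x) = g(f(x)). Computing each image: g(f(1)) = g(8) = 6, g(f(2)) = g(1) = 8, g(f(3)) = g(4) = 5, g(f(4)) = g(3) = 7, g(f(5)) = g(2) = 3, g(f(6)) = g(7) = 4, g(f(7)) = g(5) = 1, g(f(8)) = g(6) = 2.
Hence fg = [6 8 5 7 3 4 1 2].

6 8 5 7 3 4 1 2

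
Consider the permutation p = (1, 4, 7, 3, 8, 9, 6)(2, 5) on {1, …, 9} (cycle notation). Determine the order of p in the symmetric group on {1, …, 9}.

The disjoint cycles have lengths 7, 2.
Since disjoint cycles commute, ord(p) = lcm(7, 2) = 14.

14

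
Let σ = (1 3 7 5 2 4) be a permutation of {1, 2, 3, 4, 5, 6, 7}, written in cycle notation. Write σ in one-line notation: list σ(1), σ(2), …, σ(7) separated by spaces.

Each element maps to the next entry in its cycle (wrapping to the front): 1↦3, 2↦4, 3↦7, 4↦1, 5↦2, 6↦6, 7↦5.
So the one-line form is 3 4 7 1 2 6 5.

3 4 7 1 2 6 5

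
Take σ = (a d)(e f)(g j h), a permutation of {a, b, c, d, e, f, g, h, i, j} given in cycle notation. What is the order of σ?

The cycle type of σ is (3, 2, 2, 1, 1, 1).
Since disjoint cycles commute, ord(σ) = lcm(3, 2, 2) = 6.

6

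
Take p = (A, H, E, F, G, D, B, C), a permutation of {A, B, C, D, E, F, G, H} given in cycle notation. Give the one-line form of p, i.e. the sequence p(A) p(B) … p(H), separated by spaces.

Reading each image from the cycles: A↦H, B↦C, C↦A, D↦B, E↦F, F↦G, G↦D, H↦E.
Listing these in domain order gives H C A B F G D E.

H C A B F G D E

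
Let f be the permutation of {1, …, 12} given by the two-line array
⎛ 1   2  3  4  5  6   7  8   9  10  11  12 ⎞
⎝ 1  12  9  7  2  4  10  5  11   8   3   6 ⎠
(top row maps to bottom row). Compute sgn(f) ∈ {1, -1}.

-1

In disjoint-cycle form the cycle lengths are 8, 3, 1.
A cycle of length ℓ contributes ℓ−1 transpositions, so f is a product of 7 + 2 = 9 transpositions — odd.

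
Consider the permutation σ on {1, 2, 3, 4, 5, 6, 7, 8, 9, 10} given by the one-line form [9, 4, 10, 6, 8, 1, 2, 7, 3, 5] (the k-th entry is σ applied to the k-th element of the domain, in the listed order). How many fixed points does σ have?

0

No element satisfies σ(x) = x, so there are 0 fixed points.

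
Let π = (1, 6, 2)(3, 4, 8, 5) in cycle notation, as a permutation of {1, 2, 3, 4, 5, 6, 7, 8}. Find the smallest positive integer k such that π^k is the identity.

The cycle type of π is (4, 3, 1).
The order of π is the least common multiple of its cycle lengths: lcm(4, 3) = 12.

12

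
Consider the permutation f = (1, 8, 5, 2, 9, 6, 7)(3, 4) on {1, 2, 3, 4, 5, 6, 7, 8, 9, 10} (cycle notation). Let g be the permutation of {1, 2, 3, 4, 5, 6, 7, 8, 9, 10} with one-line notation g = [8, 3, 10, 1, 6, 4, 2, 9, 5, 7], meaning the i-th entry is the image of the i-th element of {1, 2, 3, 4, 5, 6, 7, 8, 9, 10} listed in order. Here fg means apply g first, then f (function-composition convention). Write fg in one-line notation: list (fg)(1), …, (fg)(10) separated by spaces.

5 4 10 8 7 3 9 6 2 1

Chase each element through g then f: 1 → 8 → 5; 2 → 3 → 4; 3 → 10 → 10; 4 → 1 → 8; 5 → 6 → 7; 6 → 4 → 3; 7 → 2 → 9; 8 → 9 → 6; 9 → 5 → 2; 10 → 7 → 1.
So fg in one-line form is 5 4 10 8 7 3 9 6 2 1.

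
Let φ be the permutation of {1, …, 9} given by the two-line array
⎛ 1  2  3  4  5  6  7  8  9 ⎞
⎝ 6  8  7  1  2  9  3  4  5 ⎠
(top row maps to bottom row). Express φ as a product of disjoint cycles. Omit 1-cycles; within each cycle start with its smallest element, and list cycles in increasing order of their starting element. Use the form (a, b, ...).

(1, 6, 9, 5, 2, 8, 4)(3, 7)

From 1: 1 → 6 → 9 → 5 → 2 → 8 → 4 → 1, closing the cycle (1, 6, 9, 5, 2, 8, 4).
Continuing from each remaining unvisited element yields (1, 6, 9, 5, 2, 8, 4)(3, 7).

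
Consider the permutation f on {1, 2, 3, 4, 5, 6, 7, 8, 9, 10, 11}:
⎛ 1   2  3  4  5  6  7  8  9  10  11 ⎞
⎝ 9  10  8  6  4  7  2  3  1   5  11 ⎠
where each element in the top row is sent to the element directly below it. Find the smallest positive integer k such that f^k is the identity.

6

Decomposing into disjoint cycles gives cycle lengths 6, 2, 2, 1.
Since disjoint cycles commute, ord(f) = lcm(6, 2, 2) = 6.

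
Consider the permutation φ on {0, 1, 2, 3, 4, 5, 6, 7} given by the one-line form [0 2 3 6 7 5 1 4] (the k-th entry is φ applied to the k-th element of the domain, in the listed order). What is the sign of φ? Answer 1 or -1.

In disjoint-cycle form the cycle lengths are 4, 2, 1, 1.
A cycle is odd iff its length is even; φ has 2 even-length cycles, so sgn(φ) = (−1)^2 and φ is even.

1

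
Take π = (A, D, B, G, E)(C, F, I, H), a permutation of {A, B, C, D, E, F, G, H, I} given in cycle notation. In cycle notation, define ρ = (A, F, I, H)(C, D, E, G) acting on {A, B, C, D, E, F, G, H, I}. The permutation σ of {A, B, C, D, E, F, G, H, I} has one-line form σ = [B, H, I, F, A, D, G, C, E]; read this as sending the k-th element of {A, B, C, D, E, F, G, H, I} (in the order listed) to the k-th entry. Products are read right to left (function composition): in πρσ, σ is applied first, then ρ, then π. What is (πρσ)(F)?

(πρσ)(F) = π(ρ(σ(F))). σ(F) = D, then ρ(D) = E, then π(E) = A, so the result is A.

A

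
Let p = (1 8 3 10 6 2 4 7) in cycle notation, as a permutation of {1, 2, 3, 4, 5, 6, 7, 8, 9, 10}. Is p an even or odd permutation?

The cycle lengths are 8, 1, 1.
A cycle of length ℓ contributes ℓ−1 transpositions, so p is a product of 7 transpositions — odd.

odd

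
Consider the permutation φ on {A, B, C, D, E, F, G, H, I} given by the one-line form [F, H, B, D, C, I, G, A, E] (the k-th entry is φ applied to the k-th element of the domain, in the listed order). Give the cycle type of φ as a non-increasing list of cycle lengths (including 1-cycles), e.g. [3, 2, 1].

The disjoint cycles are (A, F, I, E, C, B, H)(D)(G), with lengths 7, 1, 1 in non-increasing order.

[7, 1, 1]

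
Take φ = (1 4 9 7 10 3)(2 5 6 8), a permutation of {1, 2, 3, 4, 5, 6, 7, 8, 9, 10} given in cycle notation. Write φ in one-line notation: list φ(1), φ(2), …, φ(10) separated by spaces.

4 5 1 9 6 8 10 2 7 3

Image by image: 1→4, 2→5, 3→1, 4→9, 5→6, 6→8, 7→10, 8→2, 9→7, 10→3.
Listing these in domain order gives 4 5 1 9 6 8 10 2 7 3.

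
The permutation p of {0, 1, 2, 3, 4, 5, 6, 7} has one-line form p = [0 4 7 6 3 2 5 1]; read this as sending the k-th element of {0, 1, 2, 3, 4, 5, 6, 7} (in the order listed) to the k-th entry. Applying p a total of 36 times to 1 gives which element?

4

Tracing 1 → 4 → … returns to 1 after 7 steps, so 1 lies in a 7-cycle (1, 4, 3, 6, 5, 2, 7).
Since the cycle has length 7, p^36 acts on it the same as p^1 (36 mod 7 = 1).
Advancing 1 step from 1: 1 → 4.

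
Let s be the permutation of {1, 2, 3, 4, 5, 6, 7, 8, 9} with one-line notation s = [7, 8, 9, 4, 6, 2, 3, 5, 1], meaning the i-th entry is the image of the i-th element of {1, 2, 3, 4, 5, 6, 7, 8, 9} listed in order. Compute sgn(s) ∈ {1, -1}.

In disjoint-cycle form the cycle lengths are 4, 4, 1.
A cycle is odd iff its length is even; s has 2 even-length cycles, so sgn(s) = (−1)^2 and s is even.

1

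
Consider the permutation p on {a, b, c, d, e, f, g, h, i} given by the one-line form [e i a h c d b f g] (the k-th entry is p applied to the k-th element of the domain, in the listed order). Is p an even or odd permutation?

even

In disjoint-cycle form the cycle lengths are 3, 3, 3.
A cycle is odd iff its length is even; p has 0 even-length cycles, so sgn(p) = (−1)^0 and p is even.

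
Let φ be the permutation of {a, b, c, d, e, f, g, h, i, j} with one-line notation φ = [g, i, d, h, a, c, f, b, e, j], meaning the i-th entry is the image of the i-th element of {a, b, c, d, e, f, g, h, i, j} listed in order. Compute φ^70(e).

Tracing e → a → … returns to e after 9 steps, so e lies in a 9-cycle (a g f c d h b i e).
Since the cycle has length 9, φ^70 acts on it the same as φ^7 (70 mod 9 = 7).
Advancing 7 steps from e: e → a → g → f → c → d → h → b.

b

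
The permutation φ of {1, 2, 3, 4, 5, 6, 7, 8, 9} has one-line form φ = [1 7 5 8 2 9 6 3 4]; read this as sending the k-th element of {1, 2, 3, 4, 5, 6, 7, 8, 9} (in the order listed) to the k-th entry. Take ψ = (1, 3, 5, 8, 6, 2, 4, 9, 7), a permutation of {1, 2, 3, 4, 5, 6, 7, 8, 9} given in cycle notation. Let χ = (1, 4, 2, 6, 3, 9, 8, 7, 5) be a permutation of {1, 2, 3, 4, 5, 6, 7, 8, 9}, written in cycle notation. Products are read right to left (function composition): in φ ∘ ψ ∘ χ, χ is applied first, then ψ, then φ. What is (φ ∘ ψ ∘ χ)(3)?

Apply the permutations in order: χ(3) = 9, then ψ(9) = 7, then φ(7) = 6. So (φ ∘ ψ ∘ χ)(3) = 6.

6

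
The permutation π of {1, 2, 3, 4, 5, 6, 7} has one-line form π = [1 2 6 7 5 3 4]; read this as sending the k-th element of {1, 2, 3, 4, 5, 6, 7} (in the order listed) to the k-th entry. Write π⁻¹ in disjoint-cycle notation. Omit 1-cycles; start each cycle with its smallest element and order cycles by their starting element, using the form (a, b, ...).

The cycle decomposition of π is (3, 6)(4, 7).
The inverse reverses every cycle; in canonical form, π⁻¹ = (3, 6)(4, 7).

(3, 6)(4, 7)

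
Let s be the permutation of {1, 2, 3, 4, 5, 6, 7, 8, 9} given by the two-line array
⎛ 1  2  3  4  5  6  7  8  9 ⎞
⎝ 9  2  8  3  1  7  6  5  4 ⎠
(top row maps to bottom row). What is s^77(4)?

9

Tracing 4 → 3 → … returns to 4 after 6 steps, so 4 lies in a 6-cycle (1 9 4 3 8 5).
On a 6-cycle, s^6 is the identity, so s^77 = s^5 there (77 ≡ 5 mod 6).
Advancing 5 steps from 4: 4 → 3 → 8 → 5 → 1 → 9.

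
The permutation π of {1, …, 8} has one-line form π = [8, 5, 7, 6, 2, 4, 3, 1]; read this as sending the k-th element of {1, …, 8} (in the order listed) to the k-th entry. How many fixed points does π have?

0

No element satisfies π(x) = x, so there are 0 fixed points.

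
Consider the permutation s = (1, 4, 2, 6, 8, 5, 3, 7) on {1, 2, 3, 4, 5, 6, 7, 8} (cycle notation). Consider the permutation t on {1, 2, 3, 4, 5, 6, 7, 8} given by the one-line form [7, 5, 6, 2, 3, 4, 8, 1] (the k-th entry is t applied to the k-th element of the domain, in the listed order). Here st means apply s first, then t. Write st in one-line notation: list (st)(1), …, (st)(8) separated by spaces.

2 4 8 5 6 1 7 3

(st)(x) = t(s(x)). Computing each image: t(s(1)) = t(4) = 2, t(s(2)) = t(6) = 4, t(s(3)) = t(7) = 8, t(s(4)) = t(2) = 5, t(s(5)) = t(3) = 6, t(s(6)) = t(8) = 1, t(s(7)) = t(1) = 7, t(s(8)) = t(5) = 3.
Hence st = [2 4 8 5 6 1 7 3].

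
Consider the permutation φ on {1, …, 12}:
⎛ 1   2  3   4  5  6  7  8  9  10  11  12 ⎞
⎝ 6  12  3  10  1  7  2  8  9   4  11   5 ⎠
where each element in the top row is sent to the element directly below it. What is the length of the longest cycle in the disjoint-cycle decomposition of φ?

Decomposing into disjoint cycles gives (1, 6, 7, 2, 12, 5)(4, 10); the longest has length 6.

6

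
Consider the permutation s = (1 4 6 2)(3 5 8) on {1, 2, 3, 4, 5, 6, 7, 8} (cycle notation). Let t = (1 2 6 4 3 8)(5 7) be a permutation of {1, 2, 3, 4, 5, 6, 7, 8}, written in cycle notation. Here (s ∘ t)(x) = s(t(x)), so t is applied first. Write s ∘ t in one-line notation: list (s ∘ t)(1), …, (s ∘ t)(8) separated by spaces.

1 2 3 5 7 6 8 4

Chase each element through t then s: 1 → 2 → 1; 2 → 6 → 2; 3 → 8 → 3; 4 → 3 → 5; 5 → 7 → 7; 6 → 4 → 6; 7 → 5 → 8; 8 → 1 → 4.
Collecting the images, s ∘ t = [1 2 3 5 7 6 8 4].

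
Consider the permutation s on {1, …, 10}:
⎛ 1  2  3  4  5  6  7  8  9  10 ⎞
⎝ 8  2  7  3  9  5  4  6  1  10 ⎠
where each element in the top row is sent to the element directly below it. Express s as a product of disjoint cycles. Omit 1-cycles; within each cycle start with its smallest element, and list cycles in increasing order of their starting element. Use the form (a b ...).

Iterating s from 1 gives 1 → 8 → 6 → 5 → 9 → 1; that is the 5-cycle (1 8 6 5 9).
Continuing from each remaining unvisited element yields (1 8 6 5 9)(3 7 4).

(1 8 6 5 9)(3 7 4)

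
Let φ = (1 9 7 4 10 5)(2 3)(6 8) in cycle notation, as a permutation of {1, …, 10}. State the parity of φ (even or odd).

odd

The cycle lengths are 6, 2, 2.
A cycle of length ℓ contributes ℓ−1 transpositions, so φ is a product of 5 + 1 + 1 = 7 transpositions — odd.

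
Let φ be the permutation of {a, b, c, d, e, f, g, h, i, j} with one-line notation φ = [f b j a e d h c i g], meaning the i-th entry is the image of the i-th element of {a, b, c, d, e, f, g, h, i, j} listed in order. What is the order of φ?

12

Decomposing into disjoint cycles gives cycle lengths 4, 3, 1, 1, 1.
Since disjoint cycles commute, ord(φ) = lcm(4, 3) = 12.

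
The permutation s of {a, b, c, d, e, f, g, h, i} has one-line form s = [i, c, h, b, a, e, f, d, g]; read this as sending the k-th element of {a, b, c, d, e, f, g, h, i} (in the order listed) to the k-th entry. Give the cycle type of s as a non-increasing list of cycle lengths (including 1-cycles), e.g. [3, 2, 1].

[5, 4]

The disjoint cycles are (a, i, g, f, e)(b, c, h, d), with lengths 5, 4 in non-increasing order.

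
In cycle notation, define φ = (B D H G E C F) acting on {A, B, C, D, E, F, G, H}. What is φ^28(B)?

B

B lies in the 7-cycle (B D H G E C F).
Since the cycle has length 7, φ^28 acts on it the same as φ^0 (28 mod 7 = 0).
So φ^28(B) = B.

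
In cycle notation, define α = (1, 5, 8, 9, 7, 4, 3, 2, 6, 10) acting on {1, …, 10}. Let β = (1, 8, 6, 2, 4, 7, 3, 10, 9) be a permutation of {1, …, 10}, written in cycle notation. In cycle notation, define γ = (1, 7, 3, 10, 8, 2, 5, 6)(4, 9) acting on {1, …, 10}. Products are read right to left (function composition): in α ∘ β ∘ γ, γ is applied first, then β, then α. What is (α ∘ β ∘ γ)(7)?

1

Chase 7: γ(7) = 3; β(3) = 10; α(10) = 1. Hence (α ∘ β ∘ γ)(7) = 1.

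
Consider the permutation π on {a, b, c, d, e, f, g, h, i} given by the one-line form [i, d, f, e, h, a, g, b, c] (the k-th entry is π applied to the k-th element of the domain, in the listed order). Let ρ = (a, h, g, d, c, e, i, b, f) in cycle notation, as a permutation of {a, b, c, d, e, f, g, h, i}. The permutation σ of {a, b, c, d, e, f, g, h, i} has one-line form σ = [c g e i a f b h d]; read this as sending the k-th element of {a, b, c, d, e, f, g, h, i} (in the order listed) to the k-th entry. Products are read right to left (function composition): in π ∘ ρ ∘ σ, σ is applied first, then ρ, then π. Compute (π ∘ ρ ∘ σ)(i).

Apply the permutations in order: σ(i) = d, then ρ(d) = c, then π(c) = f. So (π ∘ ρ ∘ σ)(i) = f.

f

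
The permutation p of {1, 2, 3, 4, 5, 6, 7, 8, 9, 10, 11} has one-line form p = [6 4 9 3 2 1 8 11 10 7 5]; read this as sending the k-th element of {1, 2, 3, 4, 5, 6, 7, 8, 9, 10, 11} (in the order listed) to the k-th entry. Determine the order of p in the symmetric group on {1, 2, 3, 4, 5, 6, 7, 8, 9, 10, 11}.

18

Decomposing into disjoint cycles gives cycle lengths 9, 2.
The order is lcm(9, 2) = 18.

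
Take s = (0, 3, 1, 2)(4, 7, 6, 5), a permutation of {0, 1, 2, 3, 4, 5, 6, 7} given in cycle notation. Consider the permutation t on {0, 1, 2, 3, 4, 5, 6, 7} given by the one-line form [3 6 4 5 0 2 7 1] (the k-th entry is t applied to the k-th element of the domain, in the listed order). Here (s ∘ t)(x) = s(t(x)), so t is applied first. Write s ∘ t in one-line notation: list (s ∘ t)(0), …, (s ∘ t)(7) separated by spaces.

1 5 7 4 3 0 6 2

For each element, apply t then s: 0 → 3 → 1; 1 → 6 → 5; 2 → 4 → 7; 3 → 5 → 4; 4 → 0 → 3; 5 → 2 → 0; 6 → 7 → 6; 7 → 1 → 2.
Collecting the images, s ∘ t = [1 5 7 4 3 0 6 2].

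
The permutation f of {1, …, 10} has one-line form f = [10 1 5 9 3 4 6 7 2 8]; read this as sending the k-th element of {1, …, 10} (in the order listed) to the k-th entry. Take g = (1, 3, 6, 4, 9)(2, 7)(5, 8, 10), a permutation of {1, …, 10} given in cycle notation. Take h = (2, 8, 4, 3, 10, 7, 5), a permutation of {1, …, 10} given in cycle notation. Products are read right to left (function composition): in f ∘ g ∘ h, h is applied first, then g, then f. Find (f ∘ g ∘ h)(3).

(f ∘ g ∘ h)(3) = f(g(h(3))). h(3) = 10, then g(10) = 5, then f(5) = 3, so the result is 3.

3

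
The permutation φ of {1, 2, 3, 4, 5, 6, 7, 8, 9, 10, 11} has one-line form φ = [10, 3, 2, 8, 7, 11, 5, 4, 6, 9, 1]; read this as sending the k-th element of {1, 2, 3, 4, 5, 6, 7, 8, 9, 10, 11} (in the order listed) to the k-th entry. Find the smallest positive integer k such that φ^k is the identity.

10

Writing φ as disjoint cycles, the cycle lengths are 5, 2, 2, 2.
The order of φ is the least common multiple of its cycle lengths: lcm(5, 2, 2, 2) = 10.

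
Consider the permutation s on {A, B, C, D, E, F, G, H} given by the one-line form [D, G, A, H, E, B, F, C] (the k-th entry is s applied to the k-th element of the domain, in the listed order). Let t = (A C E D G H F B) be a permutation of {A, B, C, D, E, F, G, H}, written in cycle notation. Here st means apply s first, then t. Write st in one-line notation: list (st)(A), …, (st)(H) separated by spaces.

G H C F D A B E

Chase each element through s then t: A → D → G; B → G → H; C → A → C; D → H → F; E → E → D; F → B → A; G → F → B; H → C → E.
So st in one-line form is G H C F D A B E.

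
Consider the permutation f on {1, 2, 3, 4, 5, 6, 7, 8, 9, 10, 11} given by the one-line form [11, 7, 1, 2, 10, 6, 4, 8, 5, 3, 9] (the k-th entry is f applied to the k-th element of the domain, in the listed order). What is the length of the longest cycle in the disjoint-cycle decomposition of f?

Decomposing into disjoint cycles gives (1 11 9 5 10 3)(2 7 4); the longest has length 6.

6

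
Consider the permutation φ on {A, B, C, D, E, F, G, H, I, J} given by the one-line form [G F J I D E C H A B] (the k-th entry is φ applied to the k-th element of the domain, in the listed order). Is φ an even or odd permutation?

In disjoint-cycle form the cycle lengths are 9, 1.
A cycle of length ℓ contributes ℓ−1 transpositions, so φ is a product of 8 transpositions — even.

even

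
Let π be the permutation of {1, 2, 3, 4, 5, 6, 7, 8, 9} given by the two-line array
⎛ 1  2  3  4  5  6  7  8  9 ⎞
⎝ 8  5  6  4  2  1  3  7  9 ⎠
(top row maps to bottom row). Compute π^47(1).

Tracing 1 → 8 → … returns to 1 after 5 steps, so 1 lies in a 5-cycle (1 8 7 3 6).
Powers repeat with period 5 on this cycle, and 47 mod 5 = 2, so π^47(1) = π^2(1).
Advancing 2 steps from 1: 1 → 8 → 7.

7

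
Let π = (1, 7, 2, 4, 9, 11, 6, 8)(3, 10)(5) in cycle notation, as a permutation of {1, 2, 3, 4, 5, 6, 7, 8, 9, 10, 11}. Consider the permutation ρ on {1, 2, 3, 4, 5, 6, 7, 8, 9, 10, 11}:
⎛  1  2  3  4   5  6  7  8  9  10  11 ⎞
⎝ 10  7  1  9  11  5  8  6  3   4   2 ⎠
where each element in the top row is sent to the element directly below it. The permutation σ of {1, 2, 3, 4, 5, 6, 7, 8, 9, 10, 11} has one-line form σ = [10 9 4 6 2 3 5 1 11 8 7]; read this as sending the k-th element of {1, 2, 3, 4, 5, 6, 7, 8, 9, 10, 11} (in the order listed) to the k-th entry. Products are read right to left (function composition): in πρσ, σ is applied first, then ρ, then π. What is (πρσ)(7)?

Apply the permutations in order: σ(7) = 5, then ρ(5) = 11, then π(11) = 6. So (πρσ)(7) = 6.

6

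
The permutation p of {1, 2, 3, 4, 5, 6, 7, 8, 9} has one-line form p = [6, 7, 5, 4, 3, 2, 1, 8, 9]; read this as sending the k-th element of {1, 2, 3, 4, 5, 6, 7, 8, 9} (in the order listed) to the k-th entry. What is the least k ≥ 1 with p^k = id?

Writing p as disjoint cycles, the cycle lengths are 4, 2, 1, 1, 1.
The order is lcm(4, 2) = 4.

4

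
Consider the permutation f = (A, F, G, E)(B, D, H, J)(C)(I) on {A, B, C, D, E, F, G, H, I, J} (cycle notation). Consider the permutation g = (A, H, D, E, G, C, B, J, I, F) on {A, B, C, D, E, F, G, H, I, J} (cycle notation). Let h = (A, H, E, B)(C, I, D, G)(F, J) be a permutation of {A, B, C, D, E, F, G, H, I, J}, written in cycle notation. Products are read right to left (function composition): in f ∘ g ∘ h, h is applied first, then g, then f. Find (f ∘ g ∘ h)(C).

(f ∘ g ∘ h)(C) = f(g(h(C))). h(C) = I, then g(I) = F, then f(F) = G, so the result is G.

G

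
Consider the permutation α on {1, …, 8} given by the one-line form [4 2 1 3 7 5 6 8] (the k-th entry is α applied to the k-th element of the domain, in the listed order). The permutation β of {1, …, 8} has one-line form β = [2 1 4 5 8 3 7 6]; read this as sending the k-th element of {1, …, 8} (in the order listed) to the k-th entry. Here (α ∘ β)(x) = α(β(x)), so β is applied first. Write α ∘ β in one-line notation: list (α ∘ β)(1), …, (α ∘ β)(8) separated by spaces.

Chase each element through β then α: 1 → 2 → 2; 2 → 1 → 4; 3 → 4 → 3; 4 → 5 → 7; 5 → 8 → 8; 6 → 3 → 1; 7 → 7 → 6; 8 → 6 → 5.
So α ∘ β in one-line form is 2 4 3 7 8 1 6 5.

2 4 3 7 8 1 6 5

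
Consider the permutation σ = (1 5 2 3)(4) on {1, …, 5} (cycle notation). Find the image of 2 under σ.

Within (1 5 2 3), 2 ↦ 3.

3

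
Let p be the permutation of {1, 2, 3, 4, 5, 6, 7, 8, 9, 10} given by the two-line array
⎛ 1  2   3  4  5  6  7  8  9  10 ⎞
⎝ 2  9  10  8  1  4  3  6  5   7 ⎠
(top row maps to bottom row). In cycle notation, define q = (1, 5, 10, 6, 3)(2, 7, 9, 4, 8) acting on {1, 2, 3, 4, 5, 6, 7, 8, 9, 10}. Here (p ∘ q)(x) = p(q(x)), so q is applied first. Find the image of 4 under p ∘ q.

6

q(4) = 8, then p(8) = 6; composing gives (p ∘ q)(4) = 6.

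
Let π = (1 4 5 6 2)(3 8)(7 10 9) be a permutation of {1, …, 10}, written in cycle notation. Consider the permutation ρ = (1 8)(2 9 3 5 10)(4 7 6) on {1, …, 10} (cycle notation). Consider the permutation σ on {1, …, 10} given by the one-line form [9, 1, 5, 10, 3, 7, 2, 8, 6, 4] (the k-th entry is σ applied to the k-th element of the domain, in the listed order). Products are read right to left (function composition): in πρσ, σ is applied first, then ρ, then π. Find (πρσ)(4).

Chase 4: σ(4) = 10; ρ(10) = 2; π(2) = 1. Hence (πρσ)(4) = 1.

1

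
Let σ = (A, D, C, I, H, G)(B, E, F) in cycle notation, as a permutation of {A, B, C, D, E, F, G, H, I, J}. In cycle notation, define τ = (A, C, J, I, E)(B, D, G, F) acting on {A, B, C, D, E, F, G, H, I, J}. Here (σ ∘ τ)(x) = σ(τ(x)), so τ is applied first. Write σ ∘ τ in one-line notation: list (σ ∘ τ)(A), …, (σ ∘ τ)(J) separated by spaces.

I C J A D E B G F H

(σ ∘ τ)(x) = σ(τ(x)). Computing each image: σ(τ(A)) = σ(C) = I, σ(τ(B)) = σ(D) = C, σ(τ(C)) = σ(J) = J, σ(τ(D)) = σ(G) = A, σ(τ(E)) = σ(A) = D, σ(τ(F)) = σ(B) = E, σ(τ(G)) = σ(F) = B, σ(τ(H)) = σ(H) = G, σ(τ(I)) = σ(E) = F, σ(τ(J)) = σ(I) = H.
Hence σ ∘ τ = [I C J A D E B G F H].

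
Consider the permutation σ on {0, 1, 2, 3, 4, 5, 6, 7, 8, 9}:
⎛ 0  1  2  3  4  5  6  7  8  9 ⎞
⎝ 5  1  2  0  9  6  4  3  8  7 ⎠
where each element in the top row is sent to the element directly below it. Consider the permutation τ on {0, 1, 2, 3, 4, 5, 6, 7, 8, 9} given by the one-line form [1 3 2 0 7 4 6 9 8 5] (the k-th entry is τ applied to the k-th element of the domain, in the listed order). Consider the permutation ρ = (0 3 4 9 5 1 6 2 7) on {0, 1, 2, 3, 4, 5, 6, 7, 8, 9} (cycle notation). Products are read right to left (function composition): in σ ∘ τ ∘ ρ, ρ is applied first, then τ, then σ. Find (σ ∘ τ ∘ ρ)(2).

Apply the permutations in order: ρ(2) = 7, then τ(7) = 9, then σ(9) = 7. So (σ ∘ τ ∘ ρ)(2) = 7.

7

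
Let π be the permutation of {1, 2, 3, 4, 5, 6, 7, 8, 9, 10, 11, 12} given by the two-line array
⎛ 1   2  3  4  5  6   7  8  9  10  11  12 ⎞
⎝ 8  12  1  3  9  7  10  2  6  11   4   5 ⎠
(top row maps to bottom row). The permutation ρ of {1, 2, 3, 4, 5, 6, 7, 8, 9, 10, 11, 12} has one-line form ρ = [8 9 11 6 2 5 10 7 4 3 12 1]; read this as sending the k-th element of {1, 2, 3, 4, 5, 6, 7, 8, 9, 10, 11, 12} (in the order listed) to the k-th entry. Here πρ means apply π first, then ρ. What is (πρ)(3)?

8

(πρ)(3) = ρ(π(3)). π(3) = 1, then ρ(1) = 8. So (πρ)(3) = 8.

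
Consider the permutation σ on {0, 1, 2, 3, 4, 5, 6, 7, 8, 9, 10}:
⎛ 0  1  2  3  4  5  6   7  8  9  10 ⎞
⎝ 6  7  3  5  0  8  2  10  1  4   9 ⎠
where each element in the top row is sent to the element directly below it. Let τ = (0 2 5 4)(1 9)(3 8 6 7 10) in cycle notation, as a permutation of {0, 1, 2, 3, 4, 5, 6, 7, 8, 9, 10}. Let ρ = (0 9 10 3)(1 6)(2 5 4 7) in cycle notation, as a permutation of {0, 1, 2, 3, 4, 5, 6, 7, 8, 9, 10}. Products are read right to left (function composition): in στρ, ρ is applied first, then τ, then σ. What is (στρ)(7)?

Apply the permutations in order: ρ(7) = 2, then τ(2) = 5, then σ(5) = 8. So (στρ)(7) = 8.

8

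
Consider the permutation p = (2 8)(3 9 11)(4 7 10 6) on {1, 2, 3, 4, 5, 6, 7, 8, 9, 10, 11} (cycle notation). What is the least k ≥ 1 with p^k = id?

The cycle type of p is (4, 3, 2, 1, 1).
The order is lcm(4, 3, 2) = 12.

12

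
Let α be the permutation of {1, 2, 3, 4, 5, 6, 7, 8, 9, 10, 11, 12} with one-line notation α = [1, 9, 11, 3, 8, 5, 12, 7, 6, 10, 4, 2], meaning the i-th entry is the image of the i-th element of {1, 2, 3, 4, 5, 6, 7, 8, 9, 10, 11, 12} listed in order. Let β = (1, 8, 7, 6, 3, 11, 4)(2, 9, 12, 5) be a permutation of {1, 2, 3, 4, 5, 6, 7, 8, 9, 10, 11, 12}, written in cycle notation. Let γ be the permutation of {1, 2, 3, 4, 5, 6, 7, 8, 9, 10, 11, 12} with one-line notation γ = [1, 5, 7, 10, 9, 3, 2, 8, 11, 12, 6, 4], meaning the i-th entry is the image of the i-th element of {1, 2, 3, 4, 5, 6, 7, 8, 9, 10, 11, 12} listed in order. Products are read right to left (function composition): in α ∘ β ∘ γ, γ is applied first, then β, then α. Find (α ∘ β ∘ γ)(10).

(α ∘ β ∘ γ)(10) = α(β(γ(10))). γ(10) = 12, then β(12) = 5, then α(5) = 8, so the result is 8.

8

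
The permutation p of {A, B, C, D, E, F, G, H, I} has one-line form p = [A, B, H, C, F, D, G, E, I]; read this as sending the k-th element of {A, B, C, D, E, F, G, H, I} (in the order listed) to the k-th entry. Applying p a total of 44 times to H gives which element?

C

Tracing H → E → … returns to H after 5 steps, so H lies in a 5-cycle (C, H, E, F, D).
On a 5-cycle, p^5 is the identity, so p^44 = p^4 there (44 ≡ 4 mod 5).
Advancing 4 steps from H: H → E → F → D → C.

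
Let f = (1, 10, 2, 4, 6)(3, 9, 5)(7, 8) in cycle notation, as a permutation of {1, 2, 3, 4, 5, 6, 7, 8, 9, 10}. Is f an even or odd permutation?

The cycle lengths are 5, 3, 2.
A cycle is odd iff its length is even; f has 1 even-length cycle, so sgn(f) = (−1)^1 and f is odd.

odd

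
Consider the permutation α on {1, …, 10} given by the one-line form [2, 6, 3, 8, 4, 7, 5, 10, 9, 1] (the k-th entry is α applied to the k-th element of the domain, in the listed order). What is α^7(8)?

4

Tracing 8 → 10 → … returns to 8 after 8 steps, so 8 lies in an 8-cycle (1 2 6 7 5 4 8 10).
Advancing 7 steps from 8: 8 → 10 → 1 → 2 → 6 → 7 → 5 → 4.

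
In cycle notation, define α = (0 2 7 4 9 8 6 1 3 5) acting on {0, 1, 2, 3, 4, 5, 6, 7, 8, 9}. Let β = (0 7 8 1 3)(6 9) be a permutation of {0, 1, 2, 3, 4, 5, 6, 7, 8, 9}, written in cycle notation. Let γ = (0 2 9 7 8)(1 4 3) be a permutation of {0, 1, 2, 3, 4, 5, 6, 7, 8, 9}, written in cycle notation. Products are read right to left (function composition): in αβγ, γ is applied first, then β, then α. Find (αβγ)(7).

3

Apply the permutations in order: γ(7) = 8, then β(8) = 1, then α(1) = 3. So (αβγ)(7) = 3.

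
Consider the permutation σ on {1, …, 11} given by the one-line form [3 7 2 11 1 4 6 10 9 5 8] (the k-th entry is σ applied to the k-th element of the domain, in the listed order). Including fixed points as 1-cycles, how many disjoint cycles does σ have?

2

The cycle decomposition is (1, 3, 2, 7, 6, 4, 11, 8, 10, 5)(9), which has 2 cycles (counting 1-cycles).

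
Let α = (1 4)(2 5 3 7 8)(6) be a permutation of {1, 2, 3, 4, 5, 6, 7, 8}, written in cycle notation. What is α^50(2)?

2 lies in the 5-cycle (2 5 3 7 8).
Since the cycle has length 5, α^50 acts on it the same as α^0 (50 mod 5 = 0).
So α^50(2) = 2.

2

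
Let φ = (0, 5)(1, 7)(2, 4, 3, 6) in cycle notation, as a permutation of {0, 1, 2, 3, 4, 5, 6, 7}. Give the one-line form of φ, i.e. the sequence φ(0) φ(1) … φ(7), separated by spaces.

Image by image: 0↦5, 1↦7, 2↦4, 3↦6, 4↦3, 5↦0, 6↦2, 7↦1.
Listing these in domain order gives 5 7 4 6 3 0 2 1.

5 7 4 6 3 0 2 1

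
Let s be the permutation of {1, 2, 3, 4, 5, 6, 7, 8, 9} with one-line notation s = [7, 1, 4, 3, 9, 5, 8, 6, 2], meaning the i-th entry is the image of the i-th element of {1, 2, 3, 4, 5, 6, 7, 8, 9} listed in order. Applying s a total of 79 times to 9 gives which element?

1

Tracing 9 → 2 → … returns to 9 after 7 steps, so 9 lies in a 7-cycle (1 7 8 6 5 9 2).
Powers repeat with period 7 on this cycle, and 79 mod 7 = 2, so s^79(9) = s^2(9).
Advancing 2 steps from 9: 9 → 2 → 1.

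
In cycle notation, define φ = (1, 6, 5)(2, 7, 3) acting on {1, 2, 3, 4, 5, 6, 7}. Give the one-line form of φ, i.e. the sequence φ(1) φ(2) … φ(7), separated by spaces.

Each element maps to the next entry in its cycle (wrapping to the front): 1↦6, 2↦7, 3↦2, 4↦4, 5↦1, 6↦5, 7↦3.
Listing these in domain order gives 6 7 2 4 1 5 3.

6 7 2 4 1 5 3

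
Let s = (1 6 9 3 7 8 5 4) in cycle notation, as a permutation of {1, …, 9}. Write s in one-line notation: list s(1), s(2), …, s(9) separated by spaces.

Reading each image from the cycles: 1↦6, 2↦2, 3↦7, 4↦1, 5↦4, 6↦9, 7↦8, 8↦5, 9↦3.
So the one-line form is 6 2 7 1 4 9 8 5 3.

6 2 7 1 4 9 8 5 3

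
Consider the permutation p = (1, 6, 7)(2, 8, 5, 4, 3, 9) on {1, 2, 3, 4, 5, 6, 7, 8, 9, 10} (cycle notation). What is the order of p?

6

The cycle type of p is (6, 3, 1).
Since disjoint cycles commute, ord(p) = lcm(6, 3) = 6.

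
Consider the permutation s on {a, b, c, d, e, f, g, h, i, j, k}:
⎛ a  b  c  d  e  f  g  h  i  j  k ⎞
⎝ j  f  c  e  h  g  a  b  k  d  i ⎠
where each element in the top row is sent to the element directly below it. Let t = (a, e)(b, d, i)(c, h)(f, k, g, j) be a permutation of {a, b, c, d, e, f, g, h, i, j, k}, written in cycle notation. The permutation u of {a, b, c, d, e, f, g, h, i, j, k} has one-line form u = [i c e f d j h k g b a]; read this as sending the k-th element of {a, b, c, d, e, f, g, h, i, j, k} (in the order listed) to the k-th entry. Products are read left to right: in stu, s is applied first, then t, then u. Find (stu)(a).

j

Chase a: s(a) = j; t(j) = f; u(f) = j. Hence (stu)(a) = j.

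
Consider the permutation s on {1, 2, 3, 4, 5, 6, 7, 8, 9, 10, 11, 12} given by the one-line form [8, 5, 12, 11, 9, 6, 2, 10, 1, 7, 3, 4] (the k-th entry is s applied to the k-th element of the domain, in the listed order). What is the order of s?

28

Writing s as disjoint cycles, the cycle lengths are 7, 4, 1.
The order of s is the least common multiple of its cycle lengths: lcm(7, 4) = 28.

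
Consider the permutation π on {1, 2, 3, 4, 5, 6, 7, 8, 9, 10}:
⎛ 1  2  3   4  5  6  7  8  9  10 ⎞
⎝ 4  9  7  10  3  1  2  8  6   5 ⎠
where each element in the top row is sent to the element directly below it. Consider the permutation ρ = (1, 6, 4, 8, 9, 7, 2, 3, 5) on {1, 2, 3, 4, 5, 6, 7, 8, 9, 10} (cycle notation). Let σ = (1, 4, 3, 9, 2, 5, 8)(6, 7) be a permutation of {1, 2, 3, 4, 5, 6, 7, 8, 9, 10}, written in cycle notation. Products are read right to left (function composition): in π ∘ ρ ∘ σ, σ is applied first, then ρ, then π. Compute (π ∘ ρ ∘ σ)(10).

5

Chase 10: σ(10) = 10; ρ(10) = 10; π(10) = 5. Hence (π ∘ ρ ∘ σ)(10) = 5.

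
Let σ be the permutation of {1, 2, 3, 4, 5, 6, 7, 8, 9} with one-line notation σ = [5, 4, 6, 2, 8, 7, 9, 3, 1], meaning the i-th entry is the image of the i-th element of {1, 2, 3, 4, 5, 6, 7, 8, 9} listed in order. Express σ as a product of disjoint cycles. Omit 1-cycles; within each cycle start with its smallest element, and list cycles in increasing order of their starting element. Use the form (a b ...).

(1 5 8 3 6 7 9)(2 4)

From 1: 1 → 5 → 8 → 3 → 6 → 7 → 9 → 1, closing the cycle (1 5 8 3 6 7 9).
Repeating from the next unused element and collecting all non-trivial cycles gives (1 5 8 3 6 7 9)(2 4).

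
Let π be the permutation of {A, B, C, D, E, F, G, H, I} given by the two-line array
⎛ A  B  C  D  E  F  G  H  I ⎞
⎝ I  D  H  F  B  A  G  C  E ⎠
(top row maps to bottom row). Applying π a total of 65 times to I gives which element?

A

Tracing I → E → … returns to I after 6 steps, so I lies in a 6-cycle (A, I, E, B, D, F).
On a 6-cycle, π^6 is the identity, so π^65 = π^5 there (65 ≡ 5 mod 6).
Advancing 5 steps from I: I → E → B → D → F → A.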